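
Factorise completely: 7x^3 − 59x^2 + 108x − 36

(7x − 3)(x − 2)(x − 6)

By the rational root theorem, x = 6 is a root, so (x − 6) is a factor; dividing leaves 7x^2 − 17x + 6.
The remaining quadratic factors as (7x − 3)(x − 2).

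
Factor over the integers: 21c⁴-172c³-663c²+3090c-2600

Testing divisors of the constant over divisors of the leading coefficient, c = 13/7 is a root, so (7c-13) divides it; the quotient is 3c³-19c²-130c+200.
Continuing, c = 10 is a root, so (c-10) is a factor; dividing leaves 3c²+11c-20.
The remaining quadratic factors as (c+5)(3c-4).

(3c-4)(7c-13)(c+5)(c-10)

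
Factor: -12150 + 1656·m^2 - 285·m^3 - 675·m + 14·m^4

Among the possible rational roots, m = 15/2 is a root, so (2·m - 15) is a factor; dividing leaves 7·m^3 - 90·m^2 + 153·m + 810.
Then m = 6 is a root, giving the factor (m - 6) and quotient 7·m^2 - 48·m - 135.
The remaining quadratic factors as (m - 9)(7·m + 15).

(2·m - 15)·(7·m + 15)·(m - 6)·(m - 9)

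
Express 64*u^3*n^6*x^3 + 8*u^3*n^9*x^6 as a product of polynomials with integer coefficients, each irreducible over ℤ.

Every term has a factor of 8*u^3*n^6*x^3; factoring it out leaves n^3*x^3 + 8.
Recognize a sum of cubes with the parts n*x and 2.

8*n^6*u^3*x^3*(n*x + 2)*(n^2*x^2 − 2*n*x + 4)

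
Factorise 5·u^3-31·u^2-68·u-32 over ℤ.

Testing divisors of the constant over divisors of the leading coefficient, u = -1 is a root, so (u+1) divides it; the quotient is 5·u^2-36·u-32.
The remaining quadratic factors as (5·u+4)(u-8).

(5·u+4)·(u+1)·(u-8)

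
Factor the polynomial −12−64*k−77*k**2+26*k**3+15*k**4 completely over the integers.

Among the possible rational roots, k = −2/5 is a root, so (5*k+2) divides it; the quotient is 3*k**3+4*k**2−17*k−6.
Continuing, k = −3 is a root, giving the factor (k+3) and quotient 3*k**2−5*k−2.
The remaining quadratic factors as (3*k+1)(k−2).

(3*k+1)*(5*k+2)*(k+3)*(k−2)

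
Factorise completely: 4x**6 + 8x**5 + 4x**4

4x**4(x + 1)**2

Pull out the common factor 4x**4, leaving x**2 + 2x + 1.
Recognize a perfect-square trinomial with the parts 1 and x.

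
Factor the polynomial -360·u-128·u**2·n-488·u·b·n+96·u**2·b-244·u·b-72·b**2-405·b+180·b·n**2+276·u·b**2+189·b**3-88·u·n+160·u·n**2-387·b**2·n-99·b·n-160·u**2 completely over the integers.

(3·b-4·n-5)·(4·u+7·b-5·n+9)·(8·u+9·b)

Group: 4·u·(24·u·b-32·u·n-40·u+27·b**2-36·b·n-45·b) + (7·b-5·n+9)·(24·u·b-32·u·n-40·u+27·b**2-36·b·n-45·b); both groups contain (24·u·b-32·u·n-40·u+27·b**2-36·b·n-45·b), so (4·u+7·b-5·n+9) is a factor with cofactor 24·u·b-32·u·n-40·u+27·b**2-36·b·n-45·b.
The cofactor groups again: 24·u·b-32·u·n-40·u+27·b**2-36·b·n-45·b = 3·b·(8·u+9·b) + (-4·n-5)·(8·u+9·b); both groups contain (8·u+9·b), giving (3·b-4·n-5)·(8·u+9·b).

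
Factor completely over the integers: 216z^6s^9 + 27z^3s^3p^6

27s^3z^3(2zs^2 + p^2)(4z^2s^4 - 2zs^2p^2 + p^4)

Factor out 27z^3s^3 first: what remains is 8z^3s^6 + p^6.
Recognize a sum of cubes with the parts 2zs^2 and p^2.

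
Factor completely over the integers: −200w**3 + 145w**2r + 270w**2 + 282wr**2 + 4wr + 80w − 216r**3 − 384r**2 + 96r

Group: 8w(−25w**2 − 10wr + 40w + 24r**2 + 48r) + (−9r + 2)(−25w**2 − 10wr + 40w + 24r**2 + 48r); both groups contain (−25w**2 − 10wr + 40w + 24r**2 + 48r), so (8w − 9r + 2) is a factor with cofactor −25w**2 − 10wr + 40w + 24r**2 + 48r.
The cofactor groups again: −25w**2 − 10wr + 40w + 24r**2 + 48r = −5w(5w + 6r) + (4r + 8)(5w + 6r); both groups contain (5w + 6r), giving −(5w − 4r − 8)(5w + 6r).

−(5w − 4r − 8)(8w − 9r + 2)(5w + 6r)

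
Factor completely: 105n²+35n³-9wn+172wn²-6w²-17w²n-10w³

Group: 2w(-5w²-26wn-3w-5n²-15n) - 7n(-5w²-26wn-3w-5n²-15n); both groups contain (-5w²-26wn-3w-5n²-15n), so (2w-7n) is a factor with cofactor -5w²-26wn-3w-5n²-15n.
The cofactor groups again: -5w²-26wn-3w-5n²-15n = -w(5w+n+3) - 5n(5w+n+3); both groups contain (5w+n+3), giving -(w+5n)(5w+n+3).

-(2w-7n)(w+5n)(5w+n+3)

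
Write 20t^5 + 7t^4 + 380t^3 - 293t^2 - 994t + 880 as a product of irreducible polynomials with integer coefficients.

(4t - 5)(5t + 8)(t - 1)(t^2 + t + 22)

By the rational root theorem, t = -8/5 is a root, so (5t + 8) is a factor; dividing leaves 4t^4 - 5t^3 + 84t^2 - 193t + 110.
Then t = 5/4 is a root, giving the factor (4t - 5) and quotient t^3 + 21t - 22.
Continuing, t = 1 is a root, giving the factor (t - 1) and quotient t^2 + t + 22.
The quadratic t^2 + t + 22 has discriminant -87 < 0 and is irreducible over ℤ.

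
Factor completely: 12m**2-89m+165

(3m-11)(4m-15)

Need a pair with product 12·165 = 1980 and sum -89: that's -44 and -45.
Split the middle term: 12m**2-44m - 45m+165 = 4m(3m-11) - 15(3m-11).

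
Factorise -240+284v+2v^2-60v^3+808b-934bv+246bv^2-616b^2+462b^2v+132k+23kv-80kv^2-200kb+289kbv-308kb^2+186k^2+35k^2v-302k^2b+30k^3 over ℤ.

Group: k(30k^2+28kb-25kv+36k-42bv+56b-30v^2+76v-48) + (-11b+2v+5)(30k^2+28kb-25kv+36k-42bv+56b-30v^2+76v-48); both groups contain (30k^2+28kb-25kv+36k-42bv+56b-30v^2+76v-48), so (k-11b+2v+5) is a factor with cofactor 30k^2+28kb-25kv+36k-42bv+56b-30v^2+76v-48.
The cofactor groups again: 30k^2+28kb-25kv+36k-42bv+56b-30v^2+76v-48 = 2k(15k+14b+10v-12) + (-3v+4)(15k+14b+10v-12); both groups contain (15k+14b+10v-12), giving (2k-3v+4)(15k+14b+10v-12).

(k-11b+2v+5)(15k+14b+10v-12)(2k-3v+4)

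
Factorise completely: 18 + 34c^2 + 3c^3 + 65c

(3c + 1)(c + 2)(c + 9)

Among the possible rational roots, c = -1/3 is a root, so (3c + 1) is a factor; dividing leaves c^2 + 11c + 18.
The remaining quadratic factors as (c + 9)(c + 2).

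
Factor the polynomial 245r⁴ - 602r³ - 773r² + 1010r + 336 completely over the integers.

(5r + 7)(7r + 2)(7r - 8)(r - 3)

Testing divisors of the constant over divisors of the leading coefficient, r = 8/7 is a root, so (7r - 8) is a factor; dividing leaves 35r³ - 46r² - 163r - 42.
Continuing, r = -7/5 is a root, giving the factor (5r + 7) and quotient 7r² - 19r - 6.
The remaining quadratic factors as (7r + 2)(r - 3).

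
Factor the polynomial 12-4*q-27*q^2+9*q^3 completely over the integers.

Trying the rational-root candidates, q = 2/3 is a root, so (3*q-2) is a factor; dividing leaves 3*q^2-7*q-6.
The remaining quadratic factors as (q-3)(3*q+2).

(3*q+2)*(3*q-2)*(q-3)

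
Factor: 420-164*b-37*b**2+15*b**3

Testing divisors of the constant over divisors of the leading coefficient, b = 3 is a root, giving the factor (b-3) and quotient 15*b**2+8*b-140.
The remaining quadratic factors as (5*b-14)(3*b+10).

(3*b+10)*(5*b-14)*(b-3)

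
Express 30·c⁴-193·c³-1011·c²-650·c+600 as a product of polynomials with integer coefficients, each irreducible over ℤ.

Trying the rational-root candidates, c = 10 is a root, so (c-10) is a factor; dividing leaves 30·c³+107·c²+59·c-60.
Next, c = -12/5 is a root, so (5·c+12) divides it; the quotient is 6·c²+7·c-5.
The remaining quadratic factors as (2·c-1)(3·c+5).

(2·c-1)·(3·c+5)·(5·c+12)·(c-10)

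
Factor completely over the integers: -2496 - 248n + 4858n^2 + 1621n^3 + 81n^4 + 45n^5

Trying the rational-root candidates, n = 2/3 is a root, so (3n - 2) is a factor; dividing leaves 15n^4 + 37n^3 + 565n^2 + 1996n + 1248.
Continuing, n = -4/5 is a root, so (5n + 4) divides it; the quotient is 3n^3 + 5n^2 + 109n + 312.
Then n = -8/3 is a root, so (3n + 8) divides it; the quotient is n^2 - n + 39.
The quadratic n^2 - n + 39 has discriminant -155 < 0 and is irreducible over ℤ.

(3n + 8)(3n - 2)(5n + 4)(n^2 - n + 39)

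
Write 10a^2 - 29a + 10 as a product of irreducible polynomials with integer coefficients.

(2a - 5)(5a - 2)

Need a pair with product 10·10 = 100 and sum -29: that's -25 and -4.
Split the middle term: 10a^2 - 25a - 4a + 10 = 5a(2a - 5) - 2(2a - 5).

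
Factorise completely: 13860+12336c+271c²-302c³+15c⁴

Among the possible rational roots, c = 11 is a root, so (c-11) divides it; the quotient is 15c³-137c²-1236c-1260.
Continuing, c = -6/5 is a root, giving the factor (5c+6) and quotient 3c²-31c-210.
The remaining quadratic factors as (c-15)(3c+14).

(3c+14)(5c+6)(c-11)(c-15)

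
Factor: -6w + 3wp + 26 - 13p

(3w - 13)(p - 2)

Group as (3wp - 6w) + (-13p + 26) = 3w(p - 2) - 13(p - 2).
Both groups share the factor (p - 2).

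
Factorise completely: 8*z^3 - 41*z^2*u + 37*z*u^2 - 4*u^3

(z - 4*u)*(8*z - u)*(z - u)

Group: 8*z*(z^2 - 5*z*u + 4*u^2) - u*(z^2 - 5*z*u + 4*u^2); both groups contain (z^2 - 5*z*u + 4*u^2), so (8*z - u) is a factor with cofactor z^2 - 5*z*u + 4*u^2.
The cofactor groups again: z^2 - 5*z*u + 4*u^2 = z*(z - u) - 4*u*(z - u); both groups contain (z - u), giving (z - 4*u)*(z - u).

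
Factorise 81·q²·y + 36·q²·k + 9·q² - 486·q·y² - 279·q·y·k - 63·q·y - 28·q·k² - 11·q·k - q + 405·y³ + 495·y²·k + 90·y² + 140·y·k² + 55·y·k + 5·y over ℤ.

(9·q - 9·y - 7·k - 1)·(9·y + 4·k + 1)·(q - 5·y)

Group: 9·y·(9·q² - 54·q·y - 7·q·k - q + 45·y² + 35·y·k + 5·y) + (4·k + 1)·(9·q² - 54·q·y - 7·q·k - q + 45·y² + 35·y·k + 5·y); both groups contain (9·q² - 54·q·y - 7·q·k - q + 45·y² + 35·y·k + 5·y), so (9·y + 4·k + 1) is a factor with cofactor 9·q² - 54·q·y - 7·q·k - q + 45·y² + 35·y·k + 5·y.
The cofactor groups again: 9·q² - 54·q·y - 7·q·k - q + 45·y² + 35·y·k + 5·y = q·(9·q - 9·y - 7·k - 1) - 5·y·(9·q - 9·y - 7·k - 1); both groups contain (9·q - 9·y - 7·k - 1), giving (q - 5·y)·(9·q - 9·y - 7·k - 1).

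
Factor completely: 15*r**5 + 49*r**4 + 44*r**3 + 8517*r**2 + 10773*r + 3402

(3*r + 2)*(5*r + 3)*(r + 9)*(r**2 - 7*r + 63)

Trying the rational-root candidates, r = -2/3 is a root, so (3*r + 2) is a factor; dividing leaves 5*r**4 + 13*r**3 + 6*r**2 + 2835*r + 1701.
Next, r = -9 is a root, giving the factor (r + 9) and quotient 5*r**3 - 32*r**2 + 294*r + 189.
Then r = -3/5 is a root, giving the factor (5*r + 3) and quotient r**2 - 7*r + 63.
The quadratic r**2 - 7*r + 63 has discriminant -203 < 0 and is irreducible over ℤ.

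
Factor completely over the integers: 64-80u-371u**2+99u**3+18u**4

(2u+1)(3u-1)(3u-8)(u+8)

By the rational root theorem, u = -1/2 is a root, so (2u+1) divides it; the quotient is 9u**3+45u**2-208u+64.
Next, u = 1/3 is a root, so (3u-1) is a factor; dividing leaves 3u**2+16u-64.
The remaining quadratic factors as (u+8)(3u-8).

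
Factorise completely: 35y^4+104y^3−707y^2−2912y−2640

Testing divisors of the constant over divisors of the leading coefficient, y = −11/7 is a root, giving the factor (7y+11) and quotient 5y^3+7y^2−112y−240.
Then y = 5 is a root, giving the factor (y−5) and quotient 5y^2+32y+48.
The remaining quadratic factors as (5y+12)(y+4).

(5y+12)(7y+11)(y+4)(y−5)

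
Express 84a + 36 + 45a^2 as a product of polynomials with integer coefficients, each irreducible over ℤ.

3(3a + 2)(5a + 6)

Pull out the common factor 3, then factor the remaining trinomial.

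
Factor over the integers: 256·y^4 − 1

(4·y + 1)·(4·y − 1)·(16·y^2 + 1)

Write as (16·y^2)² − (1)², then factor 16·y^2 − 1 once more.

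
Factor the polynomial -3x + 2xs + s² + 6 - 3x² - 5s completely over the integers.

Group: -x(3x + s - 3) + (s - 2)(3x + s - 3); both groups contain (3x + s - 3).

-(x - s + 2)(3x + s - 3)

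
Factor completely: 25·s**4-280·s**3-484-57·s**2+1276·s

(5·s+11)·(5·s-2)·(s-11)·(s-2)

Testing divisors of the constant over divisors of the leading coefficient, s = 2 is a root, giving the factor (s-2) and quotient 25·s**3-230·s**2-517·s+242.
Then s = 2/5 is a root, so (5·s-2) is a factor; dividing leaves 5·s**2-44·s-121.
The remaining quadratic factors as (5·s+11)(s-11).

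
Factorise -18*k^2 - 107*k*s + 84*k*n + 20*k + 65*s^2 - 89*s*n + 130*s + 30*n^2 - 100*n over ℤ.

Group: -2*k*(9*k - 5*s + 3*n - 10) + (-13*s + 10*n)*(9*k - 5*s + 3*n - 10); both groups contain (9*k - 5*s + 3*n - 10).

-(2*k + 13*s - 10*n)*(9*k - 5*s + 3*n - 10)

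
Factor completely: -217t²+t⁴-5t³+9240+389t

(t+11)(t+7)(t-15)(t-8)

By the rational root theorem, t = 8 is a root, so (t-8) divides it; the quotient is t³+3t²-193t-1155.
Continuing, t = 15 is a root, giving the factor (t-15) and quotient t²+18t+77.
The remaining quadratic factors as (t+11)(t+7).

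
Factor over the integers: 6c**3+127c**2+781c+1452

By the rational root theorem, c = -12 is a root, giving the factor (c+12) and quotient 6c**2+55c+121.
The remaining quadratic factors as (2c+11)(3c+11).

(2c+11)(3c+11)(c+12)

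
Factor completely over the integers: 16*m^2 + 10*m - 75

Need a pair with product 16·(-75) = -1200 and sum 10: that's 40 and -30.
Split the middle term: 16*m^2 + 40*m - 30*m - 75 = 8*m*(2*m + 5) - 15*(2*m + 5).

(2*m + 5)*(8*m - 15)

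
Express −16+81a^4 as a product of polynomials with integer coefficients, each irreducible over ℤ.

(3a+2)(3a−2)(9a^2+4)

Difference of squares twice: with A = 3a and B = 2, A⁴ − B⁴ = (A² − B²)(A² + B²), and A² − B² factors again.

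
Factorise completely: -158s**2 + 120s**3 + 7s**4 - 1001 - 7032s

Trying the rational-root candidates, s = -13 is a root, so (s + 13) divides it; the quotient is 7s**3 + 29s**2 - 535s - 77.
Continuing, s = -11 is a root, so (s + 11) is a factor; dividing leaves 7s**2 - 48s - 7.
The remaining quadratic factors as (7s + 1)(s - 7).

(7s + 1)(s + 11)(s + 13)(s - 7)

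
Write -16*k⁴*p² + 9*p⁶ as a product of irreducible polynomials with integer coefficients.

-p²*(4*k² + 3*p²)*(4*k² - 3*p²)

Pull out the common factor p², leaving -16*k⁴ + 9*p⁴.
Recognize a difference of squares with the parts 3*p² and 4*k².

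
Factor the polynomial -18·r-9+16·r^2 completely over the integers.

(2·r-3)·(8·r+3)

Need a pair with product 16·(-9) = -144 and sum -18: that's 6 and -24.
Split the middle term: 16·r^2+6·r - 24·r-9 = 2·r·(8·r+3) - 3·(8·r+3).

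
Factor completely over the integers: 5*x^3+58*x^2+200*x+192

(5*x+8)*(x+4)*(x+6)

Among the possible rational roots, x = -4 is a root, giving the factor (x+4) and quotient 5*x^2+38*x+48.
The remaining quadratic factors as (x+6)(5*x+8).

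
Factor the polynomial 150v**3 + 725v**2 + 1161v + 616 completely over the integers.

By the rational root theorem, v = -11/6 is a root, giving the factor (6v + 11) and quotient 25v**2 + 75v + 56.
The remaining quadratic factors as (5v + 8)(5v + 7).

(5v + 7)(5v + 8)(6v + 11)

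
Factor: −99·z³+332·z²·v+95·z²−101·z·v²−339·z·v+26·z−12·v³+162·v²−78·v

Group: 9·z·(−11·z²+32·z·v+13·z+3·v²−39·v) + (−4·v+2)·(−11·z²+32·z·v+13·z+3·v²−39·v); both groups contain (−11·z²+32·z·v+13·z+3·v²−39·v), so (9·z−4·v+2) is a factor with cofactor −11·z²+32·z·v+13·z+3·v²−39·v.
The cofactor groups again: −11·z²+32·z·v+13·z+3·v²−39·v = −11·z·(z−3·v) + (−v+13)·(z−3·v); both groups contain (z−3·v), giving −(11·z+v−13)·(z−3·v).

−(z−3·v)·(9·z−4·v+2)·(11·z+v−13)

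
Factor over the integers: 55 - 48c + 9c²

(3c - 11)(3c - 5)

Need a pair with product 9·55 = 495 and sum -48: that's -15 and -33.
Split the middle term: 9c² - 15c - 33c + 55 = 3c(3c - 5) - 11(3c - 5).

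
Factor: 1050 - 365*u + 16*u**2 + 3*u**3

Among the possible rational roots, u = 14/3 is a root, giving the factor (3*u - 14) and quotient u**2 + 10*u - 75.
The remaining quadratic factors as (u - 5)(u + 15).

(3*u - 14)*(u + 15)*(u - 5)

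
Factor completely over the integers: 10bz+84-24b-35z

Group as (10bz-24b) + (-35z+84) = 2b(5z-12) - 7(5z-12).
Both groups share the factor (5z-12).

(2b-7)(5z-12)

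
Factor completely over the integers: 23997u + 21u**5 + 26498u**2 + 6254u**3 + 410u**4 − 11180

(3u − 1)(7u + 13)(u + 4)(u**2 + 14u + 215)

Testing divisors of the constant over divisors of the leading coefficient, u = −13/7 is a root, so (7u + 13) is a factor; dividing leaves 3u**4 + 53u**3 + 795u**2 + 2309u − 860.
Continuing, u = 1/3 is a root, so (3u − 1) divides it; the quotient is u**3 + 18u**2 + 271u + 860.
Continuing, u = −4 is a root, so (u + 4) is a factor; dividing leaves u**2 + 14u + 215.
The quadratic u**2 + 14u + 215 has discriminant −664 < 0 and is irreducible over ℤ.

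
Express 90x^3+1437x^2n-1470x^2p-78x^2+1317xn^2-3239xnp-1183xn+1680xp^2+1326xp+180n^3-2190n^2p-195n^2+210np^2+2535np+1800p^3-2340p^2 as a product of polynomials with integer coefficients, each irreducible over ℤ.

Group: 6x(15x^2+237xn-215xp-13x+180n^2-30np-195n-150p^2+195p) + (n-12p)(15x^2+237xn-215xp-13x+180n^2-30np-195n-150p^2+195p); both groups contain (15x^2+237xn-215xp-13x+180n^2-30np-195n-150p^2+195p), so (6x+n-12p) is a factor with cofactor 15x^2+237xn-215xp-13x+180n^2-30np-195n-150p^2+195p.
The cofactor groups again: 15x^2+237xn-215xp-13x+180n^2-30np-195n-150p^2+195p = 15x(x+15n-15p) + (12n+10p-13)(x+15n-15p); both groups contain (x+15n-15p), giving (15x+12n+10p-13)(x+15n-15p).

(15x+12n+10p-13)(x+15n-15p)(6x+n-12p)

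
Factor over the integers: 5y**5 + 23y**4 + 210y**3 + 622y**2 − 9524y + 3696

By the rational root theorem, y = 2/5 is a root, so (5y − 2) is a factor; dividing leaves y**4 + 5y**3 + 44y**2 + 142y − 1848.
Next, y = 4 is a root, so (y − 4) divides it; the quotient is y**3 + 9y**2 + 80y + 462.
Then y = −7 is a root, so (y + 7) is a factor; dividing leaves y**2 + 2y + 66.
The quadratic y**2 + 2y + 66 has discriminant −260 < 0 and is irreducible over ℤ.

(5y − 2)(y + 7)(y − 4)(y**2 + 2y + 66)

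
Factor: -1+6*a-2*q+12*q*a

Group as (12*q*a-2*q) + (6*a-1) = 2*q*(6*a-1) + (6*a-1).
Both groups share the factor (6*a-1).

(2*q+1)*(6*a-1)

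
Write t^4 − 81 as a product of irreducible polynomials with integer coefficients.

(t + 3)(t − 3)(t^2 + 9)

Write as (t^2)² − (9)², then factor t^2 − 9 once more.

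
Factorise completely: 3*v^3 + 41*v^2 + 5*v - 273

Among the possible rational roots, v = 7/3 is a root, giving the factor (3*v - 7) and quotient v^2 + 16*v + 39.
The remaining quadratic factors as (v + 3)(v + 13).

(3*v - 7)*(v + 13)*(v + 3)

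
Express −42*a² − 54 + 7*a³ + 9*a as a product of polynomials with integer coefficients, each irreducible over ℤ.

(a − 6)*(7*a² + 9)

Group as (7*a³ + 9*a) + (−42*a² − 54) = a*(7*a² + 9) − 6*(7*a² + 9).
Both groups share the factor (7*a² + 9).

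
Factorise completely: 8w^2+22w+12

2(4w+3)(w+2)

Pull out the common factor 2, then factor the remaining trinomial.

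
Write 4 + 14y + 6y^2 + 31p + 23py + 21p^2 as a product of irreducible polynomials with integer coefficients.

Group: 7p(3p + 2y + 4) + (3y + 1)(3p + 2y + 4); both groups contain (3p + 2y + 4).

(3p + 2y + 4)(7p + 3y + 1)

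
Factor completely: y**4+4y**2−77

(y**2+11)(y**2−7)

Substitute u = y**2 to get a quadratic in u, then factor.
y**2+11 is irreducible over ℤ (always positive, so no real roots).
y**2−7 is irreducible over ℤ (7 is not a perfect square).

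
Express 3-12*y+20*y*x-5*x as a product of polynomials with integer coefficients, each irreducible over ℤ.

Group as (20*y*x-12*y) + (-5*x+3) = 4*y*(5*x-3) - (5*x-3).
Both groups share the factor (5*x-3).

(4*y-1)*(5*x-3)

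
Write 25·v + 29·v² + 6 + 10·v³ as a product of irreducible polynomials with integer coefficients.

(2·v + 3)·(5·v + 2)·(v + 1)

By the rational root theorem, v = -2/5 is a root, so (5·v + 2) is a factor; dividing leaves 2·v² + 5·v + 3.
The remaining quadratic factors as (2·v + 3)(v + 1).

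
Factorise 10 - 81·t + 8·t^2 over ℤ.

Need a pair with product 8·10 = 80 and sum -81: that's -80 and -1.
Split the middle term: 8·t^2 - 80·t - t + 10 = 8·t·(t - 10) - (t - 10).

(8·t - 1)·(t - 10)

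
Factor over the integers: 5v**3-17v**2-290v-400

(5v+8)(v+5)(v-10)

By the rational root theorem, v = -8/5 is a root, so (5v+8) is a factor; dividing leaves v**2-5v-50.
The remaining quadratic factors as (v-10)(v+5).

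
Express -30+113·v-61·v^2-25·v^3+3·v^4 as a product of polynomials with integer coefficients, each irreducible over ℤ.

(3·v-1)·(v+3)·(v-1)·(v-10)

Among the possible rational roots, v = 1/3 is a root, so (3·v-1) is a factor; dividing leaves v^3-8·v^2-23·v+30.
Continuing, v = -3 is a root, so (v+3) is a factor; dividing leaves v^2-11·v+10.
The remaining quadratic factors as (v-1)(v-10).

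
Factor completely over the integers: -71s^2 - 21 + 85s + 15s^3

Among the possible rational roots, s = 1/3 is a root, giving the factor (3s - 1) and quotient 5s^2 - 22s + 21.
The remaining quadratic factors as (5s - 7)(s - 3).

(3s - 1)(5s - 7)(s - 3)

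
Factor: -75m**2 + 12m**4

Pull out the common factor 3m**2; 4m**2 - 25 is a difference of squares.

3m**2(2m + 5)(2m - 5)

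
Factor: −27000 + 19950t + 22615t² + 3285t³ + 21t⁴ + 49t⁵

(7t + 15)(7t − 5)(t + 4)(t² − 5t + 90)

Testing divisors of the constant over divisors of the leading coefficient, t = 5/7 is a root, so (7t − 5) is a factor; dividing leaves 7t⁴ + 8t³ + 475t² + 3570t + 5400.
Then t = −15/7 is a root, giving the factor (7t + 15) and quotient t³ − t² + 70t + 360.
Then t = −4 is a root, giving the factor (t + 4) and quotient t² − 5t + 90.
The quadratic t² − 5t + 90 has discriminant −335 < 0 and is irreducible over ℤ.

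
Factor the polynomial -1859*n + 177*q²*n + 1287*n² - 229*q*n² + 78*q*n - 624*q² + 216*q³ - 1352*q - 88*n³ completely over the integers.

Group: 9*q*(24*q² + 41*q*n - 104*q + 11*n² - 143*n) + (-8*n + 13)*(24*q² + 41*q*n - 104*q + 11*n² - 143*n); both groups contain (24*q² + 41*q*n - 104*q + 11*n² - 143*n), so (9*q - 8*n + 13) is a factor with cofactor 24*q² + 41*q*n - 104*q + 11*n² - 143*n.
The cofactor groups again: 24*q² + 41*q*n - 104*q + 11*n² - 143*n = 8*q*(3*q + n - 13) + 11*n*(3*q + n - 13); both groups contain (3*q + n - 13), giving (8*q + 11*n)*(3*q + n - 13).

(9*q - 8*n + 13)*(8*q + 11*n)*(3*q + n - 13)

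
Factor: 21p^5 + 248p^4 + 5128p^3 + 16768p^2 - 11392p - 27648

(3p - 4)(7p + 8)(p + 4)(p^2 + 8p + 216)

Among the possible rational roots, p = -8/7 is a root, so (7p + 8) is a factor; dividing leaves 3p^4 + 32p^3 + 696p^2 + 1600p - 3456.
Then p = 4/3 is a root, so (3p - 4) divides it; the quotient is p^3 + 12p^2 + 248p + 864.
Then p = -4 is a root, so (p + 4) is a factor; dividing leaves p^2 + 8p + 216.
The quadratic p^2 + 8p + 216 has discriminant -800 < 0 and is irreducible over ℤ.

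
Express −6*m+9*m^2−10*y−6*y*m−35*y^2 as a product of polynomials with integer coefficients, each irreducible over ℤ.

Group: −7*y*(5*y+3*m) + (3*m−2)*(5*y+3*m); both groups contain (5*y+3*m).

−(7*y−3*m+2)*(5*y+3*m)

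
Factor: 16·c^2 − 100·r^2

4·(2·c + 5·r)·(2·c − 5·r)

Pull out the common factor 4; 4·c^2 − 25·r^2 is a difference of squares.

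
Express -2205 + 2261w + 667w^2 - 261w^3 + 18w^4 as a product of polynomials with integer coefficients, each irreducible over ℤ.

Trying the rational-root candidates, w = 5/6 is a root, so (6w - 5) divides it; the quotient is 3w^3 - 41w^2 + 77w + 441.
Continuing, w = 7 is a root, giving the factor (w - 7) and quotient 3w^2 - 20w - 63.
The remaining quadratic factors as (3w + 7)(w - 9).

(3w + 7)(6w - 5)(w - 7)(w - 9)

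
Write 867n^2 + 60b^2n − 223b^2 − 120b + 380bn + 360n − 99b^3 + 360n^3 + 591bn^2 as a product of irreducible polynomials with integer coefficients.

Group: 11b(−9b^2 + 12bn − 8b + 45n^2 + 24n) + (8n + 15)(−9b^2 + 12bn − 8b + 45n^2 + 24n); both groups contain (−9b^2 + 12bn − 8b + 45n^2 + 24n), so (11b + 8n + 15) is a factor with cofactor −9b^2 + 12bn − 8b + 45n^2 + 24n.
The cofactor groups again: −9b^2 + 12bn − 8b + 45n^2 + 24n = −9b(b − 3n) + (−15n − 8)(b − 3n); both groups contain (b − 3n), giving −(9b + 15n + 8)(b − 3n).

−(11b + 8n + 15)(9b + 15n + 8)(b − 3n)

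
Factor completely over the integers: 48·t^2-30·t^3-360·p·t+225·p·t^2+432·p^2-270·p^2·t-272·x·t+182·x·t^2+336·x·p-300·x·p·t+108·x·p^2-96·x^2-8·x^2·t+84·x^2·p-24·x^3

-(2·x-5·t+8)·(2·x-9·p+6·t)·(6·x+6·p-t)

Group: 2·x·(-12·x^2+42·x·p-34·x·t+54·p^2-45·p·t+6·t^2) + (-5·t+8)·(-12·x^2+42·x·p-34·x·t+54·p^2-45·p·t+6·t^2); both groups contain (-12·x^2+42·x·p-34·x·t+54·p^2-45·p·t+6·t^2), so (2·x-5·t+8) is a factor with cofactor -12·x^2+42·x·p-34·x·t+54·p^2-45·p·t+6·t^2.
The cofactor groups again: -12·x^2+42·x·p-34·x·t+54·p^2-45·p·t+6·t^2 = -6·x·(2·x-9·p+6·t) + (-6·p+t)·(2·x-9·p+6·t); both groups contain (2·x-9·p+6·t), giving -(6·x+6·p-t)·(2·x-9·p+6·t).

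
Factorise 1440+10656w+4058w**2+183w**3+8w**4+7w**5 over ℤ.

(7w+1)(w+3)(w+6)(w**2-8w+80)

By the rational root theorem, w = -6 is a root, so (w+6) is a factor; dividing leaves 7w**4-34w**3+387w**2+1736w+240.
Continuing, w = -1/7 is a root, giving the factor (7w+1) and quotient w**3-5w**2+56w+240.
Next, w = -3 is a root, giving the factor (w+3) and quotient w**2-8w+80.
The quadratic w**2-8w+80 has discriminant -256 < 0 and is irreducible over ℤ.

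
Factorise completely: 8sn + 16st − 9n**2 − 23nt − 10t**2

Group: 8s(n + 2t) + (−9n − 5t)(n + 2t); both groups contain (n + 2t).

(8s − 9n − 5t)(n + 2t)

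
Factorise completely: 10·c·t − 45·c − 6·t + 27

Group as (10·c·t − 45·c) + (−6·t + 27) = 5·c·(2·t − 9) − 3·(2·t − 9).
Both groups share the factor (2·t − 9).

(2·t − 9)·(5·c − 3)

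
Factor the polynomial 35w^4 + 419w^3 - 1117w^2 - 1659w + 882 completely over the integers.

Testing divisors of the constant over divisors of the leading coefficient, w = 3 is a root, giving the factor (w - 3) and quotient 35w^3 + 524w^2 + 455w - 294.
Continuing, w = -7/5 is a root, giving the factor (5w + 7) and quotient 7w^2 + 95w - 42.
The remaining quadratic factors as (7w - 3)(w + 14).

(5w + 7)(7w - 3)(w + 14)(w - 3)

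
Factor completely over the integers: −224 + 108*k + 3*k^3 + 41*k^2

(3*k − 4)*(k + 7)*(k + 8)

Among the possible rational roots, k = −7 is a root, so (k + 7) divides it; the quotient is 3*k^2 + 20*k − 32.
The remaining quadratic factors as (k + 8)(3*k − 4).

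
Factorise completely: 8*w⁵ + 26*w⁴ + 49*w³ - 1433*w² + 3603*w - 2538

Trying the rational-root candidates, w = 3/2 is a root, so (2*w - 3) divides it; the quotient is 4*w⁴ + 19*w³ + 53*w² - 637*w + 846.
Continuing, w = 2 is a root, giving the factor (w - 2) and quotient 4*w³ + 27*w² + 107*w - 423.
Then w = 9/4 is a root, so (4*w - 9) is a factor; dividing leaves w² + 9*w + 47.
The quadratic w² + 9*w + 47 has discriminant -107 < 0 and is irreducible over ℤ.

(2*w - 3)*(4*w - 9)*(w - 2)*(w² + 9*w + 47)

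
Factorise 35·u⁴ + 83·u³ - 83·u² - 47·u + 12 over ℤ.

(5·u - 1)·(7·u + 4)·(u + 3)·(u - 1)

Trying the rational-root candidates, u = -3 is a root, giving the factor (u + 3) and quotient 35·u³ - 22·u² - 17·u + 4.
Next, u = 1 is a root, giving the factor (u - 1) and quotient 35·u² + 13·u - 4.
The remaining quadratic factors as (5·u - 1)(7·u + 4).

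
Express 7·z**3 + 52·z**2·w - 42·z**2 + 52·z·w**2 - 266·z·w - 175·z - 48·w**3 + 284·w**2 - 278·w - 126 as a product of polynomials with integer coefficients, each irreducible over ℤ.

Group: 7·z·(z**2 + 8·z·w - 7·z + 12·w**2 - 50·w - 18) + (-4·w + 7)·(z**2 + 8·z·w - 7·z + 12·w**2 - 50·w - 18); both groups contain (z**2 + 8·z·w - 7·z + 12·w**2 - 50·w - 18), so (7·z - 4·w + 7) is a factor with cofactor z**2 + 8·z·w - 7·z + 12·w**2 - 50·w - 18.
The cofactor groups again: z**2 + 8·z·w - 7·z + 12·w**2 - 50·w - 18 = z·(z + 2·w - 9) + (6·w + 2)·(z + 2·w - 9); both groups contain (z + 2·w - 9), giving (z + 6·w + 2)·(z + 2·w - 9).

(7·z - 4·w + 7)·(z + 2·w - 9)·(z + 6·w + 2)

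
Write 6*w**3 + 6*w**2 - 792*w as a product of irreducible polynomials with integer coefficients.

Pull out the common factor 6*w, then factor the remaining trinomial.

6*w*(w + 12)*(w - 11)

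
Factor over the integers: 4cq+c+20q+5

Group as (4cq+c) + (20q+5) = c(4q+1) + 5(4q+1).
Both groups share the factor (4q+1).

(4q+1)(c+5)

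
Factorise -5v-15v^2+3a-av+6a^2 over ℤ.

(2a+3v+1)(3a-5v)

Group: 3a(2a+3v+1) - 5v(2a+3v+1); both groups contain (2a+3v+1).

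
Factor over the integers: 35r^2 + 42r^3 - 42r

Pull out the common factor 7r, then factor the remaining trinomial.

7r(2r + 3)(3r - 2)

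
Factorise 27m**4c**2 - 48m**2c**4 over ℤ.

3c**2m**2(3m - 4c)(3m + 4c)

Every term has a factor of 3m**2c**2. Then 9m**2 - 16c**2 = (3m)² − (4c)².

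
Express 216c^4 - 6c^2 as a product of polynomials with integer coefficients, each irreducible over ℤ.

Factor out 6c^2, leaving 36c^2 - 1, which is a difference of two squares.

6c^2(6c + 1)(6c - 1)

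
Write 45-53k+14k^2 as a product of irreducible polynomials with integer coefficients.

Need a pair with product 14·45 = 630 and sum -53: that's -35 and -18.
Split the middle term: 14k^2-35k - 18k+45 = 7k(2k-5) - 9(2k-5).

(2k-5)(7k-9)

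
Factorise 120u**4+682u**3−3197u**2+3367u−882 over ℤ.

Testing divisors of the constant over divisors of the leading coefficient, u = 2/5 is a root, so (5u−2) divides it; the quotient is 24u**3+146u**2−581u+441.
Next, u = 7/6 is a root, so (6u−7) divides it; the quotient is 4u**2+29u−63.
The remaining quadratic factors as (4u−7)(u+9).

(4u−7)(5u−2)(6u−7)(u+9)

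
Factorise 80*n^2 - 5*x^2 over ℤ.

5*(4*n + x)*(4*n - x)

Pull out the common factor 5; 16*n^2 - x^2 is a difference of squares.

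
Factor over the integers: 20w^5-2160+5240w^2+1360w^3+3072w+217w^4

Trying the rational-root candidates, w = -5/4 is a root, giving the factor (4w+5) and quotient 5w^4+48w^3+280w^2+960w-432.
Continuing, w = 2/5 is a root, giving the factor (5w-2) and quotient w^3+10w^2+60w+216.
Next, w = -6 is a root, so (w+6) divides it; the quotient is w^2+4w+36.
The quadratic w^2+4w+36 has discriminant -128 < 0 and is irreducible over ℤ.

(4w+5)(5w-2)(w+6)(w^2+4w+36)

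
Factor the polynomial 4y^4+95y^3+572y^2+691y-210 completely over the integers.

(4y-1)(y+15)(y+2)(y+7)

Testing divisors of the constant over divisors of the leading coefficient, y = -2 is a root, so (y+2) is a factor; dividing leaves 4y^3+87y^2+398y-105.
Then y = -15 is a root, so (y+15) is a factor; dividing leaves 4y^2+27y-7.
The remaining quadratic factors as (4y-1)(y+7).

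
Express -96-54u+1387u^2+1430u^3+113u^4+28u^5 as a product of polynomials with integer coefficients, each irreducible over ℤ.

(4u-1)(7u+2)(u+1)(u^2+3u+48)

Testing divisors of the constant over divisors of the leading coefficient, u = 1/4 is a root, so (4u-1) is a factor; dividing leaves 7u^4+30u^3+365u^2+438u+96.
Then u = -1 is a root, so (u+1) is a factor; dividing leaves 7u^3+23u^2+342u+96.
Then u = -2/7 is a root, giving the factor (7u+2) and quotient u^2+3u+48.
The quadratic u^2+3u+48 has discriminant -183 < 0 and is irreducible over ℤ.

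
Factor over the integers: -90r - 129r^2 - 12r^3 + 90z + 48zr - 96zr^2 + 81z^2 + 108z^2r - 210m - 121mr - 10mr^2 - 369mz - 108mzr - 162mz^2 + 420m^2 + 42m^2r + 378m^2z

(6m - 4r - 3)(7m - 3z + 3r)(9z + r + 10)

Group: 9z(42m^2 - 18mz - 10mr - 21m + 12zr + 9z - 12r^2 - 9r) + (r + 10)(42m^2 - 18mz - 10mr - 21m + 12zr + 9z - 12r^2 - 9r); both groups contain (42m^2 - 18mz - 10mr - 21m + 12zr + 9z - 12r^2 - 9r), so (9z + r + 10) is a factor with cofactor 42m^2 - 18mz - 10mr - 21m + 12zr + 9z - 12r^2 - 9r.
The cofactor groups again: 42m^2 - 18mz - 10mr - 21m + 12zr + 9z - 12r^2 - 9r = 7m(6m - 4r - 3) + (-3z + 3r)(6m - 4r - 3); both groups contain (6m - 4r - 3), giving (7m - 3z + 3r)(6m - 4r - 3).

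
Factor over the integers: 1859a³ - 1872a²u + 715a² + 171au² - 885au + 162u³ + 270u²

(11a - 6u)(13a + 3u + 5)(13a - 9u)

Group: 13a(143a² - 45au + 55a - 18u² - 30u) - 9u(143a² - 45au + 55a - 18u² - 30u); both groups contain (143a² - 45au + 55a - 18u² - 30u), so (13a - 9u) is a factor with cofactor 143a² - 45au + 55a - 18u² - 30u.
The cofactor groups again: 143a² - 45au + 55a - 18u² - 30u = 11a(13a + 3u + 5) - 6u(13a + 3u + 5); both groups contain (13a + 3u + 5), giving (11a - 6u)(13a + 3u + 5).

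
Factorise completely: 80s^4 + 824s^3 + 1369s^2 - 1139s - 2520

(4s + 7)(4s - 5)(5s + 9)(s + 8)

Trying the rational-root candidates, s = 5/4 is a root, so (4s - 5) divides it; the quotient is 20s^3 + 231s^2 + 631s + 504.
Continuing, s = -7/4 is a root, giving the factor (4s + 7) and quotient 5s^2 + 49s + 72.
The remaining quadratic factors as (s + 8)(5s + 9).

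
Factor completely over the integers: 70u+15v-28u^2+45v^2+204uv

Group: -2u(14u+3v) + (15v+5)(14u+3v); both groups contain (14u+3v).

-(14u+3v)(2u-15v-5)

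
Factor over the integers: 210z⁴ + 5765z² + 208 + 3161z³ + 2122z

(5z + 8)(6z + 1)(7z + 2)(z + 13)

Testing divisors of the constant over divisors of the leading coefficient, z = -2/7 is a root, so (7z + 2) is a factor; dividing leaves 30z³ + 443z² + 697z + 104.
Next, z = -1/6 is a root, so (6z + 1) divides it; the quotient is 5z² + 73z + 104.
The remaining quadratic factors as (5z + 8)(z + 13).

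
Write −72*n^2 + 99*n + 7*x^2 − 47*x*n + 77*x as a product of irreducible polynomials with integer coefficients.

(x − 8*n + 11)*(7*x + 9*n)

Group: x*(7*x + 9*n) + (−8*n + 11)*(7*x + 9*n); both groups contain (7*x + 9*n).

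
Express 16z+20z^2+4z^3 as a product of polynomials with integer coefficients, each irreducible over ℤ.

4z(z+1)(z+4)

Pull out the common factor 4z, then factor the remaining trinomial.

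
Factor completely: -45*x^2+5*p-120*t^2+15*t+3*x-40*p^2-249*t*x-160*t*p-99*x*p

Group: -15*t*(8*t+15*x+8*p-1) + (-3*x-5*p)*(8*t+15*x+8*p-1); both groups contain (8*t+15*x+8*p-1).

-(15*t+3*x+5*p)*(8*t+15*x+8*p-1)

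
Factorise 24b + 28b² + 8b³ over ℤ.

Pull out the common factor 4b, then factor the remaining trinomial.

4b(2b + 3)(b + 2)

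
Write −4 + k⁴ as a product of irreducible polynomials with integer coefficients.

Substitute u = k² to get a quadratic in u, then factor.
k² + 2 is irreducible over ℤ (always positive, so no real roots).
k² − 2 is irreducible over ℤ (2 is not a perfect square).

(k² + 2)(k² − 2)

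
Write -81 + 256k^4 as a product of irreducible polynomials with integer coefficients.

Write as (16k^2)² − (9)², then factor 16k^2 - 9 once more.

(4k + 3)(4k - 3)(16k^2 + 9)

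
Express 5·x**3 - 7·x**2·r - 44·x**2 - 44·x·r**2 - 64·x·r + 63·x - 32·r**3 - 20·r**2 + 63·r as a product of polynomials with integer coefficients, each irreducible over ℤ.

(x - 4·r - 7)·(5·x + 8·r - 9)·(x + r)

Group: 5·x·(x**2 - 3·x·r - 7·x - 4·r**2 - 7·r) + (8·r - 9)·(x**2 - 3·x·r - 7·x - 4·r**2 - 7·r); both groups contain (x**2 - 3·x·r - 7·x - 4·r**2 - 7·r), so (5·x + 8·r - 9) is a factor with cofactor x**2 - 3·x·r - 7·x - 4·r**2 - 7·r.
The cofactor groups again: x**2 - 3·x·r - 7·x - 4·r**2 - 7·r = x·(x - 4·r - 7) + r·(x - 4·r - 7); both groups contain (x - 4·r - 7), giving (x + r)·(x - 4·r - 7).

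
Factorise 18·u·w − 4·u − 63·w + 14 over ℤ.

(2·u − 7)·(9·w − 2)

Group as (18·u·w − 4·u) + (−63·w + 14) = 2·u·(9·w − 2) − 7·(9·w − 2).
Both groups share the factor (9·w − 2).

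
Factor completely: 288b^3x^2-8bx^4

8bx^2(6b+x)(6b-x)

Every term has a factor of 8bx^2. Then 36b^2-x^2 = (6b)² − (x)².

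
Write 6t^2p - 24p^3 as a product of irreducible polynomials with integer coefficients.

6p(t - 2p)(t + 2p)

Factor out 6p, leaving t^2 - 4p^2, which is a difference of two squares.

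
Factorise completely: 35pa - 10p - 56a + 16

Group as (35pa - 10p) + (-56a + 16) = 5p(7a - 2) - 8(7a - 2).
Both groups share the factor (7a - 2).

(5p - 8)(7a - 2)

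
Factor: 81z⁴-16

Write as (9z²)² − (4)², then factor 9z²-4 once more.

(3z+2)(3z-2)(9z²+4)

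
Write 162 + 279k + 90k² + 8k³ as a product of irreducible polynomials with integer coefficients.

(2k + 9)(4k + 3)(k + 6)

By the rational root theorem, k = -9/2 is a root, giving the factor (2k + 9) and quotient 4k² + 27k + 18.
The remaining quadratic factors as (4k + 3)(k + 6).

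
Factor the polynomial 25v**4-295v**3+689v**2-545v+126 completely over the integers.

(5v-2)(5v-7)(v-1)(v-9)

Among the possible rational roots, v = 9 is a root, giving the factor (v-9) and quotient 25v**3-70v**2+59v-14.
Continuing, v = 1 is a root, so (v-1) divides it; the quotient is 25v**2-45v+14.
The remaining quadratic factors as (5v-7)(5v-2).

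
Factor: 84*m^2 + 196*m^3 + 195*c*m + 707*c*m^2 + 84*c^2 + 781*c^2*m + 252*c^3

Group: 4*c*(63*c^2 + 85*c*m + 21*c + 28*m^2 + 12*m) + 7*m*(63*c^2 + 85*c*m + 21*c + 28*m^2 + 12*m); both groups contain (63*c^2 + 85*c*m + 21*c + 28*m^2 + 12*m), so (4*c + 7*m) is a factor with cofactor 63*c^2 + 85*c*m + 21*c + 28*m^2 + 12*m.
The cofactor groups again: 63*c^2 + 85*c*m + 21*c + 28*m^2 + 12*m = 7*c*(9*c + 7*m + 3) + 4*m*(9*c + 7*m + 3); both groups contain (9*c + 7*m + 3), giving (7*c + 4*m)*(9*c + 7*m + 3).

(4*c + 7*m)*(7*c + 4*m)*(9*c + 7*m + 3)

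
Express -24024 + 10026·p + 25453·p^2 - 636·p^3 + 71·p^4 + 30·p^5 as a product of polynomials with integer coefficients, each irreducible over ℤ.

Among the possible rational roots, p = 4/5 is a root, giving the factor (5·p - 4) and quotient 6·p^4 + 19·p^3 - 112·p^2 + 5001·p + 6006.
Next, p = -7/6 is a root, so (6·p + 7) is a factor; dividing leaves p^3 + 2·p^2 - 21·p + 858.
Next, p = -11 is a root, so (p + 11) divides it; the quotient is p^2 - 9·p + 78.
The quadratic p^2 - 9·p + 78 has discriminant -231 < 0 and is irreducible over ℤ.

(5·p - 4)·(6·p + 7)·(p + 11)·(p^2 - 9·p + 78)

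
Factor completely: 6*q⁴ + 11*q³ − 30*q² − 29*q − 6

(2*q + 1)*(3*q + 1)*(q + 3)*(q − 2)

Testing divisors of the constant over divisors of the leading coefficient, q = −3 is a root, so (q + 3) divides it; the quotient is 6*q³ − 7*q² − 9*q − 2.
Continuing, q = −1/2 is a root, giving the factor (2*q + 1) and quotient 3*q² − 5*q − 2.
The remaining quadratic factors as (3*q + 1)(q − 2).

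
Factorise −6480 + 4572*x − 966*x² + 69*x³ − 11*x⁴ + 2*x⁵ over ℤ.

By the rational root theorem, x = 4 is a root, so (x − 4) is a factor; dividing leaves 2*x⁴ − 3*x³ + 57*x² − 738*x + 1620.
Then x = 3 is a root, so (x − 3) divides it; the quotient is 2*x³ + 3*x² + 66*x − 540.
Continuing, x = 9/2 is a root, so (2*x − 9) is a factor; dividing leaves x² + 6*x + 60.
The quadratic x² + 6*x + 60 has discriminant −204 < 0 and is irreducible over ℤ.

(2*x − 9)*(x − 3)*(x − 4)*(x² + 6*x + 60)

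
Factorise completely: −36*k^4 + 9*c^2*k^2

Every term has a factor of 9*k^2. Then c^2 − 4*k^2 = (c)² − (2*k)².

9*k^2*(c + 2*k)*(c − 2*k)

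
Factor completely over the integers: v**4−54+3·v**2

Substitute u = v**2 to get a quadratic in u, then factor.
v**2+9 is irreducible over ℤ (sum of squares).
v**2−6 is irreducible over ℤ (6 is not a perfect square).

(v**2+9)·(v**2−6)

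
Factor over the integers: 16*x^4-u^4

(2*x-u)*(2*x+u)*(4*x^2+u^2)

(2*x)⁴ − (u)⁴ = ((2*x)² − (u)²)((2*x)² + (u)²); the first factor splits again, the second (4*x^2+u^2) is irreducible.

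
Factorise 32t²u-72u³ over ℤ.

Every term has a factor of 8u. Then 4t²-9u² = (2t)² − (3u)².

8u(2t+3u)(2t-3u)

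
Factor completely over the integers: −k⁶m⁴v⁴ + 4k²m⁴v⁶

Every term has a factor of k²m⁴v⁴; factoring it out leaves −k⁴ + 4v².
Recognize a difference of squares with the parts 2v and k².

−k²m⁴v⁴(k² + 2v)(k² − 2v)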